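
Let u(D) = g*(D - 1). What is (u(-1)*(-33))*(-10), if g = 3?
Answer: -1980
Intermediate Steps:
u(D) = -3 + 3*D (u(D) = 3*(D - 1) = 3*(-1 + D) = -3 + 3*D)
(u(-1)*(-33))*(-10) = ((-3 + 3*(-1))*(-33))*(-10) = ((-3 - 3)*(-33))*(-10) = -6*(-33)*(-10) = 198*(-10) = -1980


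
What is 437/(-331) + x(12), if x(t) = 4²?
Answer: 4859/331 ≈ 14.680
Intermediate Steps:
x(t) = 16
437/(-331) + x(12) = 437/(-331) + 16 = 437*(-1/331) + 16 = -437/331 + 16 = 4859/331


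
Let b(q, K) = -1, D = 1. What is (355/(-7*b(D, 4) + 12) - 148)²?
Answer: 6036849/361 ≈ 16723.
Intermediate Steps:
(355/(-7*b(D, 4) + 12) - 148)² = (355/(-7*(-1) + 12) - 148)² = (355/(7 + 12) - 148)² = (355/19 - 148)² = (-2457/19)² = 6036849/361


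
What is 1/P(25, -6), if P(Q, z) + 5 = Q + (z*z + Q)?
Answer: 1/81 ≈ 0.012346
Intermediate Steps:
P(Q, z) = -5 + z² + 2*Q (P(Q, z) = -5 + (Q + (z*z + Q)) = -5 + (Q + (z² + Q)) = -5 + (Q + (Q + z²)) = -5 + (z² + 2*Q) = -5 + z² + 2*Q)
1/P(25, -6) = 1/(-5 + (-6)² + 2*25) = 1/(-5 + 36 + 50) = 1/81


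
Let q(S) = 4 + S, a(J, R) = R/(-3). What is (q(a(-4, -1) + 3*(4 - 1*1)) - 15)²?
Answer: 25/9 ≈ 2.7778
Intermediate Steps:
a(J, R) = -R/3 (a(J, R) = R*(-⅓) = -R/3)
(q(a(-4, -1) + 3*(4 - 1*1)) - 15)² = ((4 + (-⅓*(-1) + 3*(4 - 1*1))) - 15)² = ((4 + (⅓ + 3*(4 - 1))) - 15)² = ((4 + (⅓ + 3*3)) - 15)² = ((4 + (⅓ + 9)) - 15)² = ((4 + 28/3) - 15)² = (40/3 - 15)² = (-5/3)² = 25/9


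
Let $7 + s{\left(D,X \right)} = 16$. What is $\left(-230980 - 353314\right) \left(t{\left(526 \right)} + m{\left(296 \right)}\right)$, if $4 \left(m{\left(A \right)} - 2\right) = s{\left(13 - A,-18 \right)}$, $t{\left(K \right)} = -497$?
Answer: $\frac{575821737}{2} \approx 2.8791 \cdot 10^{8}$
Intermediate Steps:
$s{\left(D,X \right)} = 9$ ($s{\left(D,X \right)} = -7 + 16 = 9$)
$m{\left(A \right)} = \frac{17}{4}$ ($m{\left(A \right)} = 2 + \frac{1}{4} \cdot 9 = 2 + \frac{9}{4} = \frac{17}{4}$)
$\left(-230980 - 353314\right) \left(t{\left(526 \right)} + m{\left(296 \right)}\right) = \left(-230980 - 353314\right) \left(-497 + \frac{17}{4}\right) = \left(-584294\right) \left(- \frac{1971}{4}\right) = \frac{575821737}{2}$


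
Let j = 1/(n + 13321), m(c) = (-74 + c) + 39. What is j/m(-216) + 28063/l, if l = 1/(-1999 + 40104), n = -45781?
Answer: 8712409887087901/8147460 ≈ 1.0693e+9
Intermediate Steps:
m(c) = -35 + c
j = -1/32460 (j = 1/(-45781 + 13321) = 1/(-32460) = -1/32460 ≈ -3.0807e-5)
l = 1/38105 ≈ 2.6243e-5
j/m(-216) + 28063/l = -1/(32460*(-35 - 216)) + 28063/(1/38105) = -1/32460/(-251) + 28063*38105 = -1/32460*(-1/251) + 1069340615 = 1/8147460 + 1069340615 = 8712409887087901/8147460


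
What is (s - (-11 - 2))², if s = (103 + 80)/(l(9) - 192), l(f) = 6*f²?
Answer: 1782225/9604 ≈ 185.57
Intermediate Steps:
s = 61/98 (s = (103 + 80)/(6*9² - 192) = 183/(6*81 - 192) = 183/(486 - 192) = 183/294 = 183*(1/294) = 61/98 ≈ 0.62245)
(s - (-11 - 2))² = (61/98 - (-11 - 2))² = (61/98 - 1*(-13))² = (61/98 + 13)² = (1335/98)² = 1782225/9604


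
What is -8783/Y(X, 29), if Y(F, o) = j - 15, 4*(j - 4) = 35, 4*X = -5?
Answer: 35132/9 ≈ 3903.6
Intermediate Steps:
X = -5/4 (X = (¼)*(-5) = -5/4 ≈ -1.2500)
j = 51/4 (j = 4 + (¼)*35 = 4 + 35/4 = 51/4 ≈ 12.750)
Y(F, o) = -9/4 (Y(F, o) = 51/4 - 15 = -9/4)
-8783/Y(X, 29) = -8783/(-9/4) = -8783*(-4/9) = 35132/9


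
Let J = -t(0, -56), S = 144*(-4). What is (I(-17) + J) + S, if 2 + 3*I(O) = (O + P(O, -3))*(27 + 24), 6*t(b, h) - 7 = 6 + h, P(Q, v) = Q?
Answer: -2295/2 ≈ -1147.5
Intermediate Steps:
t(b, h) = 13/6 + h/6 (t(b, h) = 7/6 + (6 + h)/6 = 7/6 + (1 + h/6) = 13/6 + h/6)
S = -576
J = 43/6 (J = -(13/6 + (⅙)*(-56)) = -(13/6 - 28/3) = -1*(-43/6) = 43/6 ≈ 7.1667)
I(O) = -⅔ + 34*O (I(O) = -⅔ + ((O + O)*(27 + 24))/3 = -⅔ + ((2*O)*51)/3 = -⅔ + (102*O)/3 = -⅔ + 34*O)
(I(-17) + J) + S = ((-⅔ + 34*(-17)) + 43/6) - 576 = ((-⅔ - 578) + 43/6) - 576 = (-1736/3 + 43/6) - 576 = -1143/2 - 576 = -2295/2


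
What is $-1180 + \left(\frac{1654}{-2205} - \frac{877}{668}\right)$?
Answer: $- \frac{1741107857}{1472940} \approx -1182.1$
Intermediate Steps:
$-1180 + \left(\frac{1654}{-2205} - \frac{877}{668}\right) = -1180 + \left(1654 \left(- \frac{1}{2205}\right) - \frac{877}{668}\right) = -1180 - \frac{3038657}{1472940} = - \frac{1741107857}{1472940}$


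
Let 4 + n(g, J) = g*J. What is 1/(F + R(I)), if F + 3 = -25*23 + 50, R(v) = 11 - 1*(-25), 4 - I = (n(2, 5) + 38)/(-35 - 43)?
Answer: -1/492 ≈ -0.0020325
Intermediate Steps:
n(g, J) = -4 + J*g (n(g, J) = -4 + g*J = -4 + J*g)
I = 178/39 (I = 4 - ((-4 + 5*2) + 38)/(-35 - 43) = 4 - ((-4 + 10) + 38)/(-78) = 4 - (6 + 38)*(-1)/78 = 4 - 44*(-1)/78 = 4 - 1*(-22/39) = 4 + 22/39 = 178/39 ≈ 4.5641)
R(v) = 36 (R(v) = 11 + 25 = 36)
F = -528 (F = -3 + (-25*23 + 50) = -3 + (-575 + 50) = -3 - 525 = -528)
1/(F + R(I)) = 1/(-528 + 36) = 1/(-492) = -1/492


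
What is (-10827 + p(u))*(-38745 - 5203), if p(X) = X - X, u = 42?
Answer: 475824996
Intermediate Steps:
p(X) = 0
(-10827 + p(u))*(-38745 - 5203) = (-10827 + 0)*(-38745 - 5203) = -10827*(-43948) = 475824996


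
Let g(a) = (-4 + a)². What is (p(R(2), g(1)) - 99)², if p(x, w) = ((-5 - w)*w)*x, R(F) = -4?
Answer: 164025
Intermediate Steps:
p(x, w) = w*x*(-5 - w) (p(x, w) = (w*(-5 - w))*x = w*x*(-5 - w))
(p(R(2), g(1)) - 99)² = (-1*(-4 + 1)²*(-4)*(5 + (-4 + 1)²) - 99)² = (-1*(-3)²*(-4)*(5 + (-3)²) - 99)² = (-1*9*(-4)*(5 + 9) - 99)² = (-1*9*(-4)*14 - 99)² = (504 - 99)² = 405² = 164025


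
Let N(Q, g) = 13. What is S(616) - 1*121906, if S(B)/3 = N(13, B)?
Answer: -121867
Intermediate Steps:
S(B) = 39 (S(B) = 3*13 = 39)
S(616) - 1*121906 = 39 - 1*121906 = 39 - 121906 = -121867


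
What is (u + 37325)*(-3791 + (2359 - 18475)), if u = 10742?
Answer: -956869769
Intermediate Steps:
(u + 37325)*(-3791 + (2359 - 18475)) = (10742 + 37325)*(-3791 + (2359 - 18475)) = 48067*(-3791 - 16116) = 48067*(-19907) = -956869769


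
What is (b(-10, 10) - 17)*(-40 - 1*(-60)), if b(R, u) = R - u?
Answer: -740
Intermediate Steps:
(b(-10, 10) - 17)*(-40 - 1*(-60)) = ((-10 - 1*10) - 17)*(-40 - 1*(-60)) = ((-10 - 10) - 17)*(-40 + 60) = (-20 - 17)*20 = -37*20 = -740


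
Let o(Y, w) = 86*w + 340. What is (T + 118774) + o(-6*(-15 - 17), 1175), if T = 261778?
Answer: 481942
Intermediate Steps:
o(Y, w) = 340 + 86*w
(T + 118774) + o(-6*(-15 - 17), 1175) = (261778 + 118774) + (340 + 86*1175) = 380552 + (340 + 101050) = 380552 + 101390 = 481942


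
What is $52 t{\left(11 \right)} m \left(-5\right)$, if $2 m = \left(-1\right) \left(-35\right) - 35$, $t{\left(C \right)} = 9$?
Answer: $0$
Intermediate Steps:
$m = 0$ ($m = \frac{\left(-1\right) \left(-35\right) - 35}{2} = \frac{35 - 35}{2} = \frac{1}{2} \cdot 0 = 0$)
$52 t{\left(11 \right)} m \left(-5\right) = 52 \cdot 9 \cdot 0 \left(-5\right) = 468 \cdot 0 \left(-5\right) = 0 \left(-5\right) = 0$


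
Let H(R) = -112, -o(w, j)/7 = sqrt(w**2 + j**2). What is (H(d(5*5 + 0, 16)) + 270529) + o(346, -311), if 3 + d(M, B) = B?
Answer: 270417 - 7*sqrt(216437) ≈ 2.6716e+5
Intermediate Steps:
d(M, B) = -3 + B
o(w, j) = -7*sqrt(j**2 + w**2) (o(w, j) = -7*sqrt(w**2 + j**2) = -7*sqrt(j**2 + w**2))
(H(d(5*5 + 0, 16)) + 270529) + o(346, -311) = (-112 + 270529) - 7*sqrt((-311)**2 + 346**2) = 270417 - 7*sqrt(96721 + 119716) = 270417 - 7*sqrt(216437)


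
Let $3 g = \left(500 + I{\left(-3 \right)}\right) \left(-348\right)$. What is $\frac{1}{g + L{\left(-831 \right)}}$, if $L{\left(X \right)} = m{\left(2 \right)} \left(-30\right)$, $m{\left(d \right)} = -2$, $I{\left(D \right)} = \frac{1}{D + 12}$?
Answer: $- \frac{9}{521576} \approx -1.7255 \cdot 10^{-5}$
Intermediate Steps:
$I{\left(D \right)} = \frac{1}{12 + D}$
$g = - \frac{522116}{9}$ ($g = \frac{\left(500 + \frac{1}{12 - 3}\right) \left(-348\right)}{3} = \frac{\left(500 + \frac{1}{9}\right) \left(-348\right)}{3} = \frac{\frac{4501}{9} \left(-348\right)}{3} = \frac{1}{3} \left(- \frac{522116}{3}\right) = - \frac{522116}{9} \approx -58013.0$)
$L{\left(X \right)} = 60$ ($L{\left(X \right)} = \left(-2\right) \left(-30\right) = 60$)
$\frac{1}{g + L{\left(-831 \right)}} = \frac{1}{- \frac{522116}{9} + 60} = \frac{1}{- \frac{521576}{9}} = - \frac{9}{521576}$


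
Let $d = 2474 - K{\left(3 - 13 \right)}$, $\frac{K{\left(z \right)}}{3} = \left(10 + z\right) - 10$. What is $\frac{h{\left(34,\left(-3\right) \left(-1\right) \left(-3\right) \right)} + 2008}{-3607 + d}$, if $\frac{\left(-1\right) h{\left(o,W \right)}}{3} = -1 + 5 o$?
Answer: $- \frac{1501}{1103} \approx -1.3608$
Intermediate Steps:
$h{\left(o,W \right)} = 3 - 15 o$ ($h{\left(o,W \right)} = - 3 \left(-1 + 5 o\right) = 3 - 15 o$)
$K{\left(z \right)} = 3 z$ ($K{\left(z \right)} = 3 \left(\left(10 + z\right) - 10\right) = 3 z$)
$d = 2504$ ($d = 2474 - 3 \left(3 - 13\right) = 2474 - 3 \left(-10\right) = 2474 - -30 = 2474 + 30 = 2504$)
$\frac{h{\left(34,\left(-3\right) \left(-1\right) \left(-3\right) \right)} + 2008}{-3607 + d} = \frac{\left(3 - 510\right) + 2008}{-3607 + 2504} = \frac{\left(3 - 510\right) + 2008}{-1103} = \left(-507 + 2008\right) \left(- \frac{1}{1103}\right) = 1501 \left(- \frac{1}{1103}\right) = - \frac{1501}{1103}$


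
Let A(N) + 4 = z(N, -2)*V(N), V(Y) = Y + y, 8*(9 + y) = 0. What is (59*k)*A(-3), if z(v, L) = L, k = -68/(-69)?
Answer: 80240/69 ≈ 1162.9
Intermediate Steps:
k = 68/69 (k = -68*(-1/69) = 68/69 ≈ 0.98551)
y = -9 (y = -9 + (1/8)*0 = -9 + 0 = -9)
V(Y) = -9 + Y (V(Y) = Y - 9 = -9 + Y)
A(N) = 14 - 2*N (A(N) = -4 - 2*(-9 + N) = -4 + (18 - 2*N) = 14 - 2*N)
(59*k)*A(-3) = (59*(68/69))*(14 - 2*(-3)) = 4012*(14 + 6)/69 = (4012/69)*20 = 80240/69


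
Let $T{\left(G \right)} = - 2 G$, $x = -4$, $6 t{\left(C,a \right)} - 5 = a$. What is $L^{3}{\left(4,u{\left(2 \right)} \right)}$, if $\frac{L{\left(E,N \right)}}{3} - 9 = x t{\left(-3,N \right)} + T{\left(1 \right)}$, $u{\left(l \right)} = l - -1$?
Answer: $125$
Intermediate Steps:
$t{\left(C,a \right)} = \frac{5}{6} + \frac{a}{6}$
$u{\left(l \right)} = 1 + l$ ($u{\left(l \right)} = l + 1 = 1 + l$)
$L{\left(E,N \right)} = 11 - 2 N$ ($L{\left(E,N \right)} = 27 + 3 \left(- 4 \left(\frac{5}{6} + \frac{N}{6}\right) - 2\right) = 27 + 3 \left(\left(- \frac{10}{3} - \frac{2 N}{3}\right) - 2\right) = 27 + 3 \left(- \frac{16}{3} - \frac{2 N}{3}\right) = 27 - \left(16 + 2 N\right) = 11 - 2 N$)
$L^{3}{\left(4,u{\left(2 \right)} \right)} = \left(11 - 2 \left(1 + 2\right)\right)^{3} = \left(11 - 6\right)^{3} = 5^{3} = 125$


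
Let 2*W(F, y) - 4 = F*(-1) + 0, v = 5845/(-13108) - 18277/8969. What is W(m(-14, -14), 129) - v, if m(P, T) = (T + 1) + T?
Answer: 2114266327/117565652 ≈ 17.984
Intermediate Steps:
m(P, T) = 1 + 2*T (m(P, T) = (1 + T) + T = 1 + 2*T)
v = -291998721/117565652 (v = 5845*(-1/13108) - 18277*1/8969 = -5845/13108 - 18277/8969 = -291998721/117565652 ≈ -2.4837)
W(F, y) = 2 - F/2 (W(F, y) = 2 + (F*(-1) + 0)/2 = 2 + (-F + 0)/2 = 2 + (-F)/2 = 2 - F/2)
W(m(-14, -14), 129) - v = (2 - (1 + 2*(-14))/2) - 1*(-291998721/117565652) = (2 - (1 - 28)/2) + 291998721/117565652 = (2 - ½*(-27)) + 291998721/117565652 = (2 + 27/2) + 291998721/117565652 = 31/2 + 291998721/117565652 = 2114266327/117565652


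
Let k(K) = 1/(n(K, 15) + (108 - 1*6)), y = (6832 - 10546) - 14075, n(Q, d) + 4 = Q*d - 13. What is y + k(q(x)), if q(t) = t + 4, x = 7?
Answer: -4447249/250 ≈ -17789.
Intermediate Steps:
q(t) = 4 + t
n(Q, d) = -17 + Q*d (n(Q, d) = -4 + (Q*d - 13) = -4 + (-13 + Q*d) = -17 + Q*d)
y = -17789 (y = -3714 - 14075 = -17789)
k(K) = 1/(85 + 15*K) (k(K) = 1/((-17 + K*15) + (108 - 1*6)) = 1/((-17 + 15*K) + (108 - 6)) = 1/((-17 + 15*K) + 102) = 1/(85 + 15*K))
y + k(q(x)) = -17789 + 1/(5*(17 + 3*(4 + 7))) = -17789 + 1/(5*(17 + 3*11)) = -17789 + 1/(5*(17 + 33)) = -17789 + (1/5)/50 = -17789 + (1/5)*(1/50) = -17789 + 1/250 = -4447249/250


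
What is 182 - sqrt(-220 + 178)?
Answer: 182 - I*sqrt(42) ≈ 182.0 - 6.4807*I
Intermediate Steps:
182 - sqrt(-220 + 178) = 182 - sqrt(-42) = 182 - I*sqrt(42)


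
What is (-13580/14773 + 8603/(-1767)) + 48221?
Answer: 1258604639932/26103891 ≈ 48215.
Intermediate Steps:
(-13580/14773 + 8603/(-1767)) + 48221 = (-13580*1/14773 + 8603*(-1/1767)) + 48221 = (-13580/14773 - 8603/1767) + 48221 = -151087979/26103891 + 48221 = 1258604639932/26103891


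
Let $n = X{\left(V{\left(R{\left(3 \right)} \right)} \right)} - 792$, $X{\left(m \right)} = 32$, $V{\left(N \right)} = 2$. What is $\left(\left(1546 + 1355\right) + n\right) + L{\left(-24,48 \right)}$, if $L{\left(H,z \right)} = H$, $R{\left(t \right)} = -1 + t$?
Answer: $2117$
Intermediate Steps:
$n = -760$ ($n = 32 - 792 = -760$)
$\left(\left(1546 + 1355\right) + n\right) + L{\left(-24,48 \right)} = \left(\left(1546 + 1355\right) - 760\right) - 24 = \left(2901 - 760\right) - 24 = 2141 - 24 = 2117$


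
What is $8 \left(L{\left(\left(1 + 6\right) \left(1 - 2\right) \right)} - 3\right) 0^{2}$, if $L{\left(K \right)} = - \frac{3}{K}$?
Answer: $0$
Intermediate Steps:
$8 \left(L{\left(\left(1 + 6\right) \left(1 - 2\right) \right)} - 3\right) 0^{2} = 8 \left(- \frac{3}{\left(1 + 6\right) \left(1 - 2\right)} - 3\right) 0^{2} = 8 \left(- \frac{3}{7 \left(-1\right)} - 3\right) 0 = 8 \left(- \frac{3}{-7} - 3\right) 0 = 8 \left(\left(-3\right) \left(- \frac{1}{7}\right) - 3\right) 0 = 8 \left(\frac{3}{7} - 3\right) 0 = 8 \left(- \frac{18}{7}\right) 0 = \left(- \frac{144}{7}\right) 0 = 0$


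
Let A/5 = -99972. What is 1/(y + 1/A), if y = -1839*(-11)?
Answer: 499860/10111667939 ≈ 4.9434e-5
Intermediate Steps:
A = -499860 (A = 5*(-99972) = -499860)
y = 20229
1/(y + 1/A) = 1/(20229 + 1/(-499860)) = 1/(20229 - 1/499860) = 1/(10111667939/499860) = 499860/10111667939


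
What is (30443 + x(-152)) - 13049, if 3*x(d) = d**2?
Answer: 75286/3 ≈ 25095.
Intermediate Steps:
x(d) = d**2/3
(30443 + x(-152)) - 13049 = (30443 + (1/3)*(-152)**2) - 13049 = (30443 + (1/3)*23104) - 13049 = (30443 + 23104/3) - 13049 = 114433/3 - 13049 = 75286/3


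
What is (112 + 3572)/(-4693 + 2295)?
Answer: -1842/1199 ≈ -1.5363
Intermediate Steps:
(112 + 3572)/(-4693 + 2295) = 3684/(-2398) = 3684*(-1/2398) = -1842/1199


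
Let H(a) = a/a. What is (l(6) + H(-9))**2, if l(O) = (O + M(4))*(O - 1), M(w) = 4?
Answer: 2601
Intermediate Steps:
H(a) = 1
l(O) = (-1 + O)*(4 + O) (l(O) = (O + 4)*(O - 1) = (4 + O)*(-1 + O) = (-1 + O)*(4 + O))
(l(6) + H(-9))**2 = ((-4 + 6**2 + 3*6) + 1)**2 = ((-4 + 36 + 18) + 1)**2 = (50 + 1)**2 = 51**2 = 2601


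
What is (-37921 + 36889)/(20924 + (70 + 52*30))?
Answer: -172/3759 ≈ -0.045757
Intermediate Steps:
(-37921 + 36889)/(20924 + (70 + 52*30)) = -1032/(20924 + (70 + 1560)) = -1032/(20924 + 1630) = -1032/22554 = -1032*1/22554 = -172/3759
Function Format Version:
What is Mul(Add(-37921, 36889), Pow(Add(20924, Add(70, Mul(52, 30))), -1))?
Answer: Rational(-172, 3759) ≈ -0.045757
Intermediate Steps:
Mul(Add(-37921, 36889), Pow(Add(20924, Add(70, Mul(52, 30))), -1)) = Mul(-1032, Pow(Add(20924, Add(70, 1560)), -1)) = Mul(-1032, Pow(Add(20924, 1630), -1)) = Mul(-1032, Pow(22554, -1)) = Mul(-1032, Rational(1, 22554)) = Rational(-172, 3759)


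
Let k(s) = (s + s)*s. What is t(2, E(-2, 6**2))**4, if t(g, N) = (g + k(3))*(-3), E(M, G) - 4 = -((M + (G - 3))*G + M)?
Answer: 12960000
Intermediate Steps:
k(s) = 2*s**2 (k(s) = (2*s)*s = 2*s**2)
E(M, G) = 4 - M - G*(-3 + G + M) (E(M, G) = 4 - ((M + (G - 3))*G + M) = 4 - ((M + (-3 + G))*G + M) = 4 - ((-3 + G + M)*G + M) = 4 - (G*(-3 + G + M) + M) = 4 - (M + G*(-3 + G + M)) = 4 + (-M - G*(-3 + G + M)) = 4 - M - G*(-3 + G + M))
t(g, N) = -54 - 3*g (t(g, N) = (g + 2*3**2)*(-3) = (g + 2*9)*(-3) = (g + 18)*(-3) = (18 + g)*(-3) = -54 - 3*g)
t(2, E(-2, 6**2))**4 = (-54 - 3*2)**4 = (-54 - 6)**4 = (-60)**4 = 12960000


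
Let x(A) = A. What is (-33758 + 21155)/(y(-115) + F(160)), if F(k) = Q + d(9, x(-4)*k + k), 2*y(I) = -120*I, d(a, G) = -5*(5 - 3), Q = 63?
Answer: -12603/6953 ≈ -1.8126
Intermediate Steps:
d(a, G) = -10 (d(a, G) = -5*2 = -10)
y(I) = -60*I (y(I) = (-120*I)/2 = -60*I)
F(k) = 53 (F(k) = 63 - 10 = 53)
(-33758 + 21155)/(y(-115) + F(160)) = (-33758 + 21155)/(-60*(-115) + 53) = -12603/(6900 + 53) = -12603/6953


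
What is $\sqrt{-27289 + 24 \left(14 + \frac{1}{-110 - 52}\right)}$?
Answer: $\frac{i \sqrt{2183205}}{9} \approx 164.17 i$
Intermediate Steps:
$\sqrt{-27289 + 24 \left(14 + \frac{1}{-110 - 52}\right)} = \sqrt{-27289 + 24 \left(14 + \frac{1}{-162}\right)} = \sqrt{-27289 + 24 \left(14 - \frac{1}{162}\right)} = \sqrt{-27289 + 24 \cdot \frac{2267}{162}} = \sqrt{-27289 + \frac{9068}{27}} = \sqrt{- \frac{727735}{27}} = \frac{i \sqrt{2183205}}{9}$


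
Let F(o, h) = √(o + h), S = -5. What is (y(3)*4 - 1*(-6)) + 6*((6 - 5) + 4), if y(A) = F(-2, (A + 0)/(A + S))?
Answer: 36 + 2*I*√14 ≈ 36.0 + 7.4833*I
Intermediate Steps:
F(o, h) = √(h + o)
y(A) = √(-2 + A/(-5 + A)) (y(A) = √((A + 0)/(A - 5) - 2) = √(A/(-5 + A) - 2) = √(-2 + A/(-5 + A)))
(y(3)*4 - 1*(-6)) + 6*((6 - 5) + 4) = (√((10 - 1*3)/(-5 + 3))*4 - 1*(-6)) + 6*((6 - 5) + 4) = (√((10 - 3)/(-2))*4 + 6) + 6*(1 + 4) = (√(-½*7)*4 + 6) + 6*5 = (√(-7/2)*4 + 6) + 30 = ((I*√14/2)*4 + 6) + 30 = (2*I*√14 + 6) + 30 = (6 + 2*I*√14) + 30 = 36 + 2*I*√14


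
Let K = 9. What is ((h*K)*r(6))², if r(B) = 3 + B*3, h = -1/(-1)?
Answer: 35721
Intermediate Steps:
h = 1 (h = -1*(-1) = 1)
r(B) = 3 + 3*B
((h*K)*r(6))² = ((1*9)*(3 + 3*6))² = (9*(3 + 18))² = (9*21)² = 189² = 35721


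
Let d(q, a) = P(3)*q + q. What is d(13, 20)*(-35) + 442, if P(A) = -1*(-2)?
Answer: -923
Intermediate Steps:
P(A) = 2
d(q, a) = 3*q (d(q, a) = 2*q + q = 3*q)
d(13, 20)*(-35) + 442 = (3*13)*(-35) + 442 = 39*(-35) + 442 = -1365 + 442 = -923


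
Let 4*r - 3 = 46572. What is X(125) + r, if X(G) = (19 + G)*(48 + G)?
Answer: 146223/4 ≈ 36556.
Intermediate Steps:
r = 46575/4 (r = 3/4 + (1/4)*46572 = 3/4 + 11643 = 46575/4 ≈ 11644.)
X(125) + r = (912 + 125**2 + 67*125) + 46575/4 = (912 + 15625 + 8375) + 46575/4 = 24912 + 46575/4 = 146223/4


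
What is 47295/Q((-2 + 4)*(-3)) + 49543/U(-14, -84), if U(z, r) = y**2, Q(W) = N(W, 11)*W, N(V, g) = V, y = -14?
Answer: 153519/98 ≈ 1566.5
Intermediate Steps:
Q(W) = W**2 (Q(W) = W*W = W**2)
U(z, r) = 196 (U(z, r) = (-14)**2 = 196)
47295/Q((-2 + 4)*(-3)) + 49543/U(-14, -84) = 47295/(((-2 + 4)*(-3))**2) + 49543/196 = 47295/((2*(-3))**2) + 49543*(1/196) = 47295/((-6)**2) + 49543/196 = 47295/36 + 49543/196 = 47295*(1/36) + 49543/196 = 5255/4 + 49543/196 = 153519/98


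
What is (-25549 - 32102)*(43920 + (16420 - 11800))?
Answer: -2798379540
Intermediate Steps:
(-25549 - 32102)*(43920 + (16420 - 11800)) = -57651*(43920 + 4620) = -57651*48540 = -2798379540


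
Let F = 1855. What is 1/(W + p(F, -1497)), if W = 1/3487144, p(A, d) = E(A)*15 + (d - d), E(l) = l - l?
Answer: 3487144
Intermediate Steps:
E(l) = 0
p(A, d) = 0 (p(A, d) = 0*15 + (d - d) = 0 + 0 = 0)
W = 1/3487144 ≈ 2.8677e-7
1/(W + p(F, -1497)) = 1/(1/3487144 + 0) = 1/(1/3487144) = 3487144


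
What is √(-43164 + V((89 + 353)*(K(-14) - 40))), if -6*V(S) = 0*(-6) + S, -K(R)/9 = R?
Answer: I*√445494/3 ≈ 222.48*I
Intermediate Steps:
K(R) = -9*R
V(S) = -S/6 (V(S) = -(0*(-6) + S)/6 = -(0 + S)/6 = -S/6)
√(-43164 + V((89 + 353)*(K(-14) - 40))) = √(-43164 - (89 + 353)*(-9*(-14) - 40)/6) = √(-43164 - 221*(126 - 40)/3) = √(-43164 - 221*86/3) = √(-43164 - ⅙*38012) = √(-43164 - 19006/3) = √(-148498/3) = I*√445494/3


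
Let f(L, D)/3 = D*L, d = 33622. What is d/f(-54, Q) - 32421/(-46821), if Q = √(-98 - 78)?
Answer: 10807/15607 + 16811*I*√11/3564 ≈ 0.69245 + 15.644*I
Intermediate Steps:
Q = 4*I*√11 (Q = √(-176) = 4*I*√11 ≈ 13.266*I)
f(L, D) = 3*D*L (f(L, D) = 3*(D*L) = 3*D*L)
d/f(-54, Q) - 32421/(-46821) = 33622/((3*(4*I*√11)*(-54))) - 32421/(-46821) = 33622/((-648*I*√11)) - 32421*(-1/46821) = 33622*(I*√11/7128) + 10807/15607 = 16811*I*√11/3564 + 10807/15607 = 10807/15607 + 16811*I*√11/3564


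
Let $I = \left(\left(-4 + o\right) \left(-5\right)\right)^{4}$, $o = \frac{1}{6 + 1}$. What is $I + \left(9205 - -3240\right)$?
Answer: $\frac{362031070}{2401} \approx 1.5078 \cdot 10^{5}$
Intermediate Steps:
$o = \frac{1}{7} \approx 0.14286$
$I = \frac{332150625}{2401}$ ($I = \left(\left(-4 + \frac{1}{7}\right) \left(-5\right)\right)^{4} = \left(\left(- \frac{27}{7}\right) \left(-5\right)\right)^{4} = \left(\frac{135}{7}\right)^{4} = \frac{332150625}{2401} \approx 1.3834 \cdot 10^{5}$)
$I + \left(9205 - -3240\right) = \frac{332150625}{2401} + \left(9205 - -3240\right) = \frac{332150625}{2401} + \left(9205 + 3240\right) = \frac{332150625}{2401} + 12445 = \frac{362031070}{2401}$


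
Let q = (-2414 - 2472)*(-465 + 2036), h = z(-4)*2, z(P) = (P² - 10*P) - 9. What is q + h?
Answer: -7675812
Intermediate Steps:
z(P) = -9 + P² - 10*P
h = 94 (h = (-9 + (-4)² - 10*(-4))*2 = (-9 + 16 + 40)*2 = 47*2 = 94)
q = -7675906 (q = -4886*1571 = -7675906)
q + h = -7675906 + 94 = -7675812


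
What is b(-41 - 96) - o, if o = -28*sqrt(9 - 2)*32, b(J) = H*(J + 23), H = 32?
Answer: -3648 + 896*sqrt(7) ≈ -1277.4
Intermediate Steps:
b(J) = 736 + 32*J (b(J) = 32*(J + 23) = 32*(23 + J) = 736 + 32*J)
o = -896*sqrt(7) (o = -28*sqrt(7)*32 = -896*sqrt(7) ≈ -2370.6)
b(-41 - 96) - o = (736 + 32*(-41 - 96)) - (-896)*sqrt(7) = (736 + 32*(-137)) + 896*sqrt(7) = (736 - 4384) + 896*sqrt(7) = -3648 + 896*sqrt(7)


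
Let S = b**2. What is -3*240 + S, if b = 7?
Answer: -671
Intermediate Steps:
S = 49 (S = 7**2 = 49)
-3*240 + S = -3*240 + 49 = -720 + 49 = -671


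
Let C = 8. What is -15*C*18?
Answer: -2160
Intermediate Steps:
-15*C*18 = -15*8*18 = -120*18 = -2160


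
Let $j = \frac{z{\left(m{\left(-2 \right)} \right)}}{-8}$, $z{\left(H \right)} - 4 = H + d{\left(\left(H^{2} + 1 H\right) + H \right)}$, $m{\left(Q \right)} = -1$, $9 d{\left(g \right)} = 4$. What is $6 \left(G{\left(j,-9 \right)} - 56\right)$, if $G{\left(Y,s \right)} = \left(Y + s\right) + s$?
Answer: $- \frac{5359}{12} \approx -446.58$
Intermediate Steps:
$d{\left(g \right)} = \frac{4}{9}$ ($d{\left(g \right)} = \frac{1}{9} \cdot 4 = \frac{4}{9}$)
$z{\left(H \right)} = \frac{40}{9} + H$ ($z{\left(H \right)} = 4 + \left(H + \frac{4}{9}\right) = 4 + \left(\frac{4}{9} + H\right) = \frac{40}{9} + H$)
$j = - \frac{31}{72}$ ($j = \frac{\frac{40}{9} - 1}{-8} = \frac{31}{9} \left(- \frac{1}{8}\right) = - \frac{31}{72} \approx -0.43056$)
$G{\left(Y,s \right)} = Y + 2 s$
$6 \left(G{\left(j,-9 \right)} - 56\right) = 6 \left(\left(- \frac{31}{72} + 2 \left(-9\right)\right) - 56\right) = 6 \left(\left(- \frac{31}{72} - 18\right) - 56\right) = 6 \left(- \frac{1327}{72} - 56\right) = 6 \left(- \frac{5359}{72}\right) = - \frac{5359}{12}$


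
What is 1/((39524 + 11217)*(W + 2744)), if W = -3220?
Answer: -1/24152716 ≈ -4.1403e-8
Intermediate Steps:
1/((39524 + 11217)*(W + 2744)) = 1/((39524 + 11217)*(-3220 + 2744)) = 1/(50741*(-476)) = 1/(-24152716) = -1/24152716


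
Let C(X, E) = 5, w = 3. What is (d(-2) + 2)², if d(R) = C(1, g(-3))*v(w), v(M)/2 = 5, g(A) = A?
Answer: 2704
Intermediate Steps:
v(M) = 10 (v(M) = 2*5 = 10)
d(R) = 50 (d(R) = 5*10 = 50)
(d(-2) + 2)² = (50 + 2)² = 52² = 2704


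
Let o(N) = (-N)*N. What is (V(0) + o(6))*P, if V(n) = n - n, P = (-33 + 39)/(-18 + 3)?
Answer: 72/5 ≈ 14.400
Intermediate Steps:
o(N) = -N²
P = -⅖ (P = 6/(-15) = 6*(-1/15) = -⅖ ≈ -0.40000)
V(n) = 0
(V(0) + o(6))*P = (0 - 1*6²)*(-⅖) = (0 - 1*36)*(-⅖) = (0 - 36)*(-⅖) = -36*(-⅖) = 72/5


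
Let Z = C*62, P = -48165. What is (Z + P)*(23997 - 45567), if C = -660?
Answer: 1921563450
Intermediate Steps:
Z = -40920 (Z = -660*62 = -40920)
(Z + P)*(23997 - 45567) = (-40920 - 48165)*(23997 - 45567) = -89085*(-21570) = 1921563450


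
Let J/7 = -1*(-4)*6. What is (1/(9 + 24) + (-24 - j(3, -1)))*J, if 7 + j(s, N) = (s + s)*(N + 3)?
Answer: -53536/11 ≈ -4866.9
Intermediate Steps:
J = 168 (J = 7*(-1*(-4)*6) = 7*(4*6) = 7*24 = 168)
j(s, N) = -7 + 2*s*(3 + N) (j(s, N) = -7 + (s + s)*(N + 3) = -7 + (2*s)*(3 + N) = -7 + 2*s*(3 + N))
(1/(9 + 24) + (-24 - j(3, -1)))*J = (1/(9 + 24) + (-24 - (-7 + 6*3 + 2*(-1)*3)))*168 = (1/33 + (-24 - (-7 + 18 - 6)))*168 = (1/33 + (-24 - 1*5))*168 = (1/33 + (-24 - 5))*168 = (1/33 - 29)*168 = -956/33*168 = -53536/11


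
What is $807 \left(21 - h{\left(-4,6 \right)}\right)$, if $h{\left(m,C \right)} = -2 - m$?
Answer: $15333$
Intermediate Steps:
$807 \left(21 - h{\left(-4,6 \right)}\right) = 807 \left(21 - \left(-2 - -4\right)\right) = 807 \left(21 - \left(-2 + 4\right)\right) = 807 \left(21 - 2\right) = 807 \cdot 19 = 15333$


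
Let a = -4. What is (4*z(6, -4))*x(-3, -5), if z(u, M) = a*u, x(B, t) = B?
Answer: 288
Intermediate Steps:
z(u, M) = -4*u
(4*z(6, -4))*x(-3, -5) = (4*(-4*6))*(-3) = (4*(-24))*(-3) = -96*(-3) = 288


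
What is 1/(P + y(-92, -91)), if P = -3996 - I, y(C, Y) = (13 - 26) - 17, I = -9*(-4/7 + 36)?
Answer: -7/25950 ≈ -0.00026975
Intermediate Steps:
I = -2232/7 (I = -9*(-4*1/7 + 36) = -9*(-4/7 + 36) = -9*248/7 = -2232/7 ≈ -318.86)
y(C, Y) = -30 (y(C, Y) = -13 - 17 = -30)
P = -25740/7 (P = -3996 - 1*(-2232/7) = -3996 + 2232/7 = -25740/7 ≈ -3677.1)
1/(P + y(-92, -91)) = 1/(-25740/7 - 30) = 1/(-25950/7) = -7/25950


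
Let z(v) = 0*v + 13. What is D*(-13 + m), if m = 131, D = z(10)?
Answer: 1534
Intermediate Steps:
z(v) = 13 (z(v) = 0 + 13 = 13)
D = 13
D*(-13 + m) = 13*(-13 + 131) = 13*118 = 1534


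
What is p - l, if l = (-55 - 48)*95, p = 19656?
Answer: 29441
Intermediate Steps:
l = -9785 (l = -103*95 = -9785)
p - l = 19656 - 1*(-9785) = 19656 + 9785 = 29441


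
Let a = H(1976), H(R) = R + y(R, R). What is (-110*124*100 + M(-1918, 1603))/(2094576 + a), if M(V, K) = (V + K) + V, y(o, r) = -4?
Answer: -1366233/2096548 ≈ -0.65166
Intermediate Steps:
H(R) = -4 + R (H(R) = R - 4 = -4 + R)
M(V, K) = K + 2*V (M(V, K) = (K + V) + V = K + 2*V)
a = 1972 (a = -4 + 1976 = 1972)
(-110*124*100 + M(-1918, 1603))/(2094576 + a) = (-110*124*100 + (1603 + 2*(-1918)))/(2094576 + 1972) = (-13640*100 + (1603 - 3836))/2096548 = (-1364000 - 2233)*(1/2096548) = -1366233*1/2096548 = -1366233/2096548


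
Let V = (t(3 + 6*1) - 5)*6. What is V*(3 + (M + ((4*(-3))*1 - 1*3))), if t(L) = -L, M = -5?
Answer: 1428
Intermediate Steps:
V = -84 (V = (-(3 + 6*1) - 5)*6 = (-(3 + 6) - 5)*6 = (-1*9 - 5)*6 = (-9 - 5)*6 = -14*6 = -84)
V*(3 + (M + ((4*(-3))*1 - 1*3))) = -84*(3 + (-5 + ((4*(-3))*1 - 1*3))) = -84*(3 + (-5 + (-12*1 - 3))) = -84*(3 + (-5 + (-12 - 3))) = -84*(3 + (-5 - 15)) = -84*(3 - 20) = -84*(-17) = 1428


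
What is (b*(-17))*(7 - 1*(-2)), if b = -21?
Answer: 3213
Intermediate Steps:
(b*(-17))*(7 - 1*(-2)) = (-21*(-17))*(7 - 1*(-2)) = 357*(7 + 2) = 357*9 = 3213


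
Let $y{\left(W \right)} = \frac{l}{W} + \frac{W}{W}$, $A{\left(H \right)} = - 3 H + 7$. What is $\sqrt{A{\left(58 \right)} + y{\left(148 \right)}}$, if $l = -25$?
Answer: $\frac{i \sqrt{909941}}{74} \approx 12.891 i$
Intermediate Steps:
$A{\left(H \right)} = 7 - 3 H$
$y{\left(W \right)} = 1 - \frac{25}{W}$ ($y{\left(W \right)} = - \frac{25}{W} + \frac{W}{W} = - \frac{25}{W} + 1 = 1 - \frac{25}{W}$)
$\sqrt{A{\left(58 \right)} + y{\left(148 \right)}} = \sqrt{\left(7 - 174\right) + \frac{-25 + 148}{148}} = \sqrt{\left(7 - 174\right) + \frac{1}{148} \cdot 123} = \sqrt{-167 + \frac{123}{148}} = \sqrt{- \frac{24593}{148}} = \frac{i \sqrt{909941}}{74}$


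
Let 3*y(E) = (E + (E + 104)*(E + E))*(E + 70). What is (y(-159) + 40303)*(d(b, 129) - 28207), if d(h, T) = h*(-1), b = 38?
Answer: 13383893250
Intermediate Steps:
d(h, T) = -h
y(E) = (70 + E)*(E + 2*E*(104 + E))/3 (y(E) = ((E + (E + 104)*(E + E))*(E + 70))/3 = ((E + (104 + E)*(2*E))*(70 + E))/3 = ((E + 2*E*(104 + E))*(70 + E))/3 = ((70 + E)*(E + 2*E*(104 + E)))/3 = (70 + E)*(E + 2*E*(104 + E))/3)
(y(-159) + 40303)*(d(b, 129) - 28207) = ((1/3)*(-159)*(14630 + 2*(-159)**2 + 349*(-159)) + 40303)*(-1*38 - 28207) = ((1/3)*(-159)*(14630 + 2*25281 - 55491) + 40303)*(-38 - 28207) = ((1/3)*(-159)*(14630 + 50562 - 55491) + 40303)*(-28245) = ((1/3)*(-159)*9701 + 40303)*(-28245) = (-514153 + 40303)*(-28245) = -473850*(-28245) = 13383893250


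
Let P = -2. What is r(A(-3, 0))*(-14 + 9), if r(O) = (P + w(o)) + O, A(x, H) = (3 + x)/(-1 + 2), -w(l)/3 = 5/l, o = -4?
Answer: -35/4 ≈ -8.7500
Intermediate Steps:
w(l) = -15/l
A(x, H) = 3 + x (A(x, H) = (3 + x)/1 = (3 + x)*1 = 3 + x)
r(O) = 7/4 + O (r(O) = (-2 - 15/(-4)) + O = (-2 - 15*(-¼)) + O = (-2 + 15/4) + O = 7/4 + O)
r(A(-3, 0))*(-14 + 9) = (7/4 + (3 - 3))*(-14 + 9) = (7/4 + 0)*(-5) = (7/4)*(-5) = -35/4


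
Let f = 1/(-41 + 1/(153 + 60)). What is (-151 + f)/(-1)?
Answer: 1318745/8732 ≈ 151.02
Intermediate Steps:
f = -213/8732 (f = 1/(-41 + 1/213) = 1/(-8732/213) = -213/8732 ≈ -0.024393)
(-151 + f)/(-1) = (-151 - 213/8732)/(-1) = -1*(-1318745/8732) = 1318745/8732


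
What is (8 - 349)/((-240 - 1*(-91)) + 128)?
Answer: 341/21 ≈ 16.238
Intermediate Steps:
(8 - 349)/((-240 - 1*(-91)) + 128) = -341/((-240 + 91) + 128) = -341/(-149 + 128) = -341/(-21) = -341*(-1/21) = 341/21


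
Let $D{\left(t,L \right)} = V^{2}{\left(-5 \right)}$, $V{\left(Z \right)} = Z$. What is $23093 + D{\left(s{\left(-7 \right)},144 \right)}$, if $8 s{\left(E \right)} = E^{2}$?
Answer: $23118$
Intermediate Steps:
$s{\left(E \right)} = \frac{E^{2}}{8}$
$D{\left(t,L \right)} = 25$ ($D{\left(t,L \right)} = \left(-5\right)^{2} = 25$)
$23093 + D{\left(s{\left(-7 \right)},144 \right)} = 23093 + 25 = 23118$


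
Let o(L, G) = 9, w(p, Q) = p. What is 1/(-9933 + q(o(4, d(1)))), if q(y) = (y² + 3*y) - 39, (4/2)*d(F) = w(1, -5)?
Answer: -1/9864 ≈ -0.00010138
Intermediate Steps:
d(F) = ½ (d(F) = (½)*1 = ½)
q(y) = -39 + y² + 3*y
1/(-9933 + q(o(4, d(1)))) = 1/(-9933 + (-39 + 9² + 3*9)) = 1/(-9933 + (-39 + 81 + 27)) = 1/(-9933 + 69) = 1/(-9864) = -1/9864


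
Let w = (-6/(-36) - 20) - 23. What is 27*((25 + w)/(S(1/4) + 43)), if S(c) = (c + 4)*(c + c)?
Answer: -3852/361 ≈ -10.670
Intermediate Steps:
w = -257/6 (w = (-6*(-1/36) - 20) - 23 = (⅙ - 20) - 23 = -119/6 - 23 = -257/6 ≈ -42.833)
S(c) = 2*c*(4 + c) (S(c) = (4 + c)*(2*c) = 2*c*(4 + c))
27*((25 + w)/(S(1/4) + 43)) = 27*((25 - 257/6)/(2*(4 + 1/4)/4 + 43)) = 27*(-107/(6*(2*(¼)*(4 + ¼) + 43))) = 27*(-107/(6*(2*(¼)*(17/4) + 43))) = 27*(-107/(6*(17/8 + 43))) = 27*(-107/(6*361/8)) = 27*(-107/6*8/361) = 27*(-428/1083) = -3852/361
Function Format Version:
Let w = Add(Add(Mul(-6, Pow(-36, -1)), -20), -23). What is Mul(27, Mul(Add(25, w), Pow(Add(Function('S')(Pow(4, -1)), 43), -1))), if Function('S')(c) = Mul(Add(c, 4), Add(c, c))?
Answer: Rational(-3852, 361) ≈ -10.670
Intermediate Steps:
w = Rational(-257, 6) (w = Add(Add(Mul(-6, Rational(-1, 36)), -20), -23) = Add(Add(Rational(1, 6), -20), -23) = Add(Rational(-119, 6), -23) = Rational(-257, 6) ≈ -42.833)
Function('S')(c) = Mul(2, c, Add(4, c)) (Function('S')(c) = Mul(Add(4, c), Mul(2, c)) = Mul(2, c, Add(4, c)))
Mul(27, Mul(Add(25, w), Pow(Add(Function('S')(Pow(4, -1)), 43), -1))) = Mul(27, Mul(Add(25, Rational(-257, 6)), Pow(Add(Mul(2, Pow(4, -1), Add(4, Pow(4, -1))), 43), -1))) = Mul(27, Mul(Rational(-107, 6), Pow(Add(Mul(2, Rational(1, 4), Add(4, Rational(1, 4))), 43), -1))) = Mul(27, Mul(Rational(-107, 6), Pow(Add(Mul(2, Rational(1, 4), Rational(17, 4)), 43), -1))) = Mul(27, Mul(Rational(-107, 6), Pow(Add(Rational(17, 8), 43), -1))) = Mul(27, Mul(Rational(-107, 6), Pow(Rational(361, 8), -1))) = Mul(27, Mul(Rational(-107, 6), Rational(8, 361))) = Mul(27, Rational(-428, 1083)) = Rational(-3852, 361)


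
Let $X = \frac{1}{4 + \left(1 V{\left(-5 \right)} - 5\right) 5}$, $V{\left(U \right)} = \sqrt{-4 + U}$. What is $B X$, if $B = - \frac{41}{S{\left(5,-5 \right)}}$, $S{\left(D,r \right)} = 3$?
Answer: $\frac{287}{666} + \frac{205 i}{666} \approx 0.43093 + 0.30781 i$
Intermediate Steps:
$X = \frac{-21 - 15 i}{666}$ ($X = \frac{1}{4 + \left(1 \sqrt{-4 - 5} - 5\right) 5} = \frac{1}{4 + \left(1 \sqrt{-9} - 5\right) 5} = \frac{1}{4 + \left(1 \cdot 3 i - 5\right) 5} = \frac{1}{4 + \left(3 i - 5\right) 5} = \frac{1}{4 + \left(-5 + 3 i\right) 5} = \frac{1}{4 - \left(25 - 15 i\right)} = \frac{1}{-21 + 15 i} = \frac{-21 - 15 i}{666} \approx -0.031532 - 0.022523 i$)
$B = - \frac{41}{3} \approx -13.667$
$B X = - \frac{41 \left(- \frac{7}{222} - \frac{5 i}{222}\right)}{3} = \frac{287}{666} + \frac{205 i}{666}$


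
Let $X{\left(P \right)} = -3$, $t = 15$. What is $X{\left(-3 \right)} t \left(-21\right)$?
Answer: $945$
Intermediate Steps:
$X{\left(-3 \right)} t \left(-21\right) = \left(-3\right) 15 \left(-21\right) = \left(-45\right) \left(-21\right) = 945$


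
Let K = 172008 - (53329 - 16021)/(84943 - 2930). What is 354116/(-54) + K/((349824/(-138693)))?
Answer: -4825492403143271/64552760352 ≈ -74753.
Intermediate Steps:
K = 14106854796/82013 (K = 172008 - 37308/82013 = 14106854796/82013 ≈ 1.7201e+5)
354116/(-54) + K/((349824/(-138693))) = 354116/(-54) + 14106854796/(82013*((349824/(-138693)))) = 354116*(-1/54) + 14106854796/(82013*((349824*(-1/138693)))) = -177058/27 + 14106854796/(82013*(-116608/46231)) = -177058/27 + (14106854796/82013)*(-46231/116608) = -177058/27 - 163043501018469/2390842976 = -4825492403143271/64552760352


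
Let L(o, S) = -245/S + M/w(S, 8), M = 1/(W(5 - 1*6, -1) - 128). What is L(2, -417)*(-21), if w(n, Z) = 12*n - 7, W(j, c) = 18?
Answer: -945328069/76618190 ≈ -12.338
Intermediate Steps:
w(n, Z) = -7 + 12*n
M = -1/110 (M = 1/(18 - 128) = 1/(-110) = -1/110 ≈ -0.0090909)
L(o, S) = -245/S - 1/(110*(-7 + 12*S))
L(2, -417)*(-21) = ((1/110)*(188650 - 323401*(-417))/(-417*(-7 + 12*(-417))))*(-21) = ((1/110)*(-1/417)*(188650 + 134858217)/(-7 - 5004))*(-21) = ((1/110)*(-1/417)*135046867/(-5011))*(-21) = ((1/110)*(-1/417)*(-1/5011)*135046867)*(-21) = (135046867/229854570)*(-21) = -945328069/76618190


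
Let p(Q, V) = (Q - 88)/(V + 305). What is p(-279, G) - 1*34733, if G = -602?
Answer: -10315334/297 ≈ -34732.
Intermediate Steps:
p(Q, V) = (-88 + Q)/(305 + V)
p(-279, G) - 1*34733 = (-88 - 279)/(305 - 602) - 1*34733 = -367/(-297) - 34733 = -1/297*(-367) - 34733 = 367/297 - 34733 = -10315334/297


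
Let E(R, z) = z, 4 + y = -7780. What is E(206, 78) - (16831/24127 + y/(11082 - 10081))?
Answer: 293534949/3450161 ≈ 85.079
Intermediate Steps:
y = -7784 (y = -4 - 7780 = -7784)
E(206, 78) - (16831/24127 + y/(11082 - 10081)) = 78 - (16831/24127 - 7784/(11082 - 10081)) = 78 - (16831*(1/24127) - 7784/1001) = 78 - (16831/24127 - 7784*1/1001) = 78 - (16831/24127 - 1112/143) = 78 - 1*(-24422391/3450161) = 78 + 24422391/3450161 = 293534949/3450161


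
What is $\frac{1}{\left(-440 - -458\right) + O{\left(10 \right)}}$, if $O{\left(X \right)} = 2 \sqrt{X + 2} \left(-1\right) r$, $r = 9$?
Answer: $- \frac{1}{198} - \frac{\sqrt{3}}{99} \approx -0.022546$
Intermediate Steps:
$O{\left(X \right)} = - 18 \sqrt{2 + X}$ ($O{\left(X \right)} = 2 \sqrt{X + 2} \left(-1\right) 9 = 2 \sqrt{2 + X} \left(-1\right) 9 = - 2 \sqrt{2 + X} 9 = - 18 \sqrt{2 + X}$)
$\frac{1}{\left(-440 - -458\right) + O{\left(10 \right)}} = \frac{1}{\left(-440 - -458\right) - 18 \sqrt{2 + 10}} = \frac{1}{\left(-440 + 458\right) - 18 \sqrt{12}} = \frac{1}{18 - 18 \cdot 2 \sqrt{3}} = \frac{1}{18 - 36 \sqrt{3}}$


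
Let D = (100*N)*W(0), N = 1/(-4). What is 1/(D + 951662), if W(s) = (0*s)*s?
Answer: 1/951662 ≈ 1.0508e-6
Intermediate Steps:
W(s) = 0 (W(s) = 0*s = 0)
N = -¼ ≈ -0.25000
D = 0 (D = (100*(-¼))*0 = -25*0 = 0)
1/(D + 951662) = 1/(0 + 951662) = 1/951662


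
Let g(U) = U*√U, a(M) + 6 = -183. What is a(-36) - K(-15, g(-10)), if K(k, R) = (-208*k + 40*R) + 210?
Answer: -3519 + 400*I*√10 ≈ -3519.0 + 1264.9*I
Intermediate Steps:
a(M) = -189 (a(M) = -6 - 183 = -189)
g(U) = U^(3/2)
K(k, R) = 210 - 208*k + 40*R
a(-36) - K(-15, g(-10)) = -189 - (210 - 208*(-15) + 40*(-10)^(3/2)) = -189 - (210 + 3120 + 40*(-10*I*√10)) = -189 - (210 + 3120 - 400*I*√10) = -189 - (3330 - 400*I*√10) = -189 + (-3330 + 400*I*√10) = -3519 + 400*I*√10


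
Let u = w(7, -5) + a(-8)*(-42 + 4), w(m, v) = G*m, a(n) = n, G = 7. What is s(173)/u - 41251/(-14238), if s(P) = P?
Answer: 2432111/718002 ≈ 3.3873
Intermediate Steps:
w(m, v) = 7*m
u = 353 (u = 7*7 - 8*(-42 + 4) = 49 - 8*(-38) = 49 + 304 = 353)
s(173)/u - 41251/(-14238) = 173/353 - 41251/(-14238) = 173*(1/353) - 41251*(-1/14238) = 173/353 + 5893/2034 = 2432111/718002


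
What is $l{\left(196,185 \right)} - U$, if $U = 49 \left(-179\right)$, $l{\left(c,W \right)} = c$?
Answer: $8967$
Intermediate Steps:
$U = -8771$
$l{\left(196,185 \right)} - U = 196 - -8771 = 196 + 8771 = 8967$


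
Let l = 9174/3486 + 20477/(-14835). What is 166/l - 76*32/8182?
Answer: 2920095515231/22061899799 ≈ 132.36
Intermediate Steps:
l = 10785578/8619135 (l = 9174*(1/3486) + 20477*(-1/14835) = 1529/581 - 20477/14835 = 10785578/8619135 ≈ 1.2514)
166/l - 76*32/8182 = 166/(10785578/8619135) - 76*32/8182 = 166*(8619135/10785578) - 2432*1/8182 = 715388205/5392789 - 1216/4091 = 2920095515231/22061899799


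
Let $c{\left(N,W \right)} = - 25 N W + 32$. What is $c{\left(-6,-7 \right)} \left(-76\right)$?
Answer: $77368$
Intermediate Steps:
$c{\left(N,W \right)} = 32 - 25 N W$ ($c{\left(N,W \right)} = - 25 N W + 32 = 32 - 25 N W$)
$c{\left(-6,-7 \right)} \left(-76\right) = \left(32 - \left(-150\right) \left(-7\right)\right) \left(-76\right) = \left(32 - 1050\right) \left(-76\right) = \left(-1018\right) \left(-76\right) = 77368$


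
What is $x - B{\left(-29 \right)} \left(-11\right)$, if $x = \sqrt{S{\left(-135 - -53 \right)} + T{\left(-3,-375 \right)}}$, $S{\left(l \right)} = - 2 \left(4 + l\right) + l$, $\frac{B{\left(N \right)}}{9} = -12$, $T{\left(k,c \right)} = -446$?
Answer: $-1188 + 2 i \sqrt{93} \approx -1188.0 + 19.287 i$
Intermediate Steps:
$B{\left(N \right)} = -108$ ($B{\left(N \right)} = 9 \left(-12\right) = -108$)
$S{\left(l \right)} = -8 - l$ ($S{\left(l \right)} = \left(-8 - 2 l\right) + l = -8 - l$)
$x = 2 i \sqrt{93}$ ($x = \sqrt{\left(-8 - \left(-135 - -53\right)\right) - 446} = \sqrt{\left(-8 - \left(-135 + 53\right)\right) - 446} = \sqrt{\left(-8 - -82\right) - 446} = \sqrt{\left(-8 + 82\right) - 446} = \sqrt{74 - 446} = \sqrt{-372} = 2 i \sqrt{93} \approx 19.287 i$)
$x - B{\left(-29 \right)} \left(-11\right) = 2 i \sqrt{93} - \left(-108\right) \left(-11\right) = 2 i \sqrt{93} - 1188 = -1188 + 2 i \sqrt{93}$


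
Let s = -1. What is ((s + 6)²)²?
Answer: 625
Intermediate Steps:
((s + 6)²)² = ((-1 + 6)²)² = (5²)² = 25² = 625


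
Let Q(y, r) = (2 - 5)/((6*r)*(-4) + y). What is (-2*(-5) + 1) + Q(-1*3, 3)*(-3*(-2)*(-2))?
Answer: 263/25 ≈ 10.520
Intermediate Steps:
Q(y, r) = -3/(y - 24*r) (Q(y, r) = -3/(-24*r + y) = -3/(y - 24*r))
(-2*(-5) + 1) + Q(-1*3, 3)*(-3*(-2)*(-2)) = (-2*(-5) + 1) + (3/(-(-1)*3 + 24*3))*(-3*(-2)*(-2)) = (10 + 1) + (3/(-1*(-3) + 72))*(6*(-2)) = 11 + (3/(3 + 72))*(-12) = 11 + (3/75)*(-12) = 11 + (3*(1/75))*(-12) = 11 + (1/25)*(-12) = 11 - 12/25 = 263/25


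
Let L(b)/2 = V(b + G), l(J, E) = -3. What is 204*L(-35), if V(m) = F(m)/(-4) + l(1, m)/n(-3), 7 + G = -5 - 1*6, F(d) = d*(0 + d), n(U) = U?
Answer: -286110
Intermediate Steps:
F(d) = d² (F(d) = d*d = d²)
G = -18 (G = -7 + (-5 - 1*6) = -7 + (-5 - 6) = -7 - 11 = -18)
V(m) = 1 - m²/4 (V(m) = m²/(-4) - 3/(-3) = m²*(-¼) - 3*(-⅓) = -m²/4 + 1 = 1 - m²/4)
L(b) = 2 - (-18 + b)²/2 (L(b) = 2*(1 - (b - 18)²/4) = 2*(1 - (-18 + b)²/4) = 2 - (-18 + b)²/2)
204*L(-35) = 204*(2 - (-18 - 35)²/2) = 204*(2 - ½*(-53)²) = 204*(2 - ½*2809) = 204*(2 - 2809/2) = 204*(-2805/2) = -286110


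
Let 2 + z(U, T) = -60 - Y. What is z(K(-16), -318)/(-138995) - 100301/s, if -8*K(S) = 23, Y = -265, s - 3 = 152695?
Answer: -13972335189/21224258510 ≈ -0.65832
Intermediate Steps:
s = 152698 (s = 3 + 152695 = 152698)
K(S) = -23/8 (K(S) = -⅛*23 = -23/8)
z(U, T) = 203 (z(U, T) = -2 + (-60 - 1*(-265)) = -2 + (-60 + 265) = -2 + 205 = 203)
z(K(-16), -318)/(-138995) - 100301/s = 203/(-138995) - 100301/152698 = 203*(-1/138995) - 100301*1/152698 = -203/138995 - 100301/152698 = -13972335189/21224258510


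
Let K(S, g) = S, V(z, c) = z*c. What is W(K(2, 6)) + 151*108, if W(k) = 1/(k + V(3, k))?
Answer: 130465/8 ≈ 16308.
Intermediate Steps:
V(z, c) = c*z
W(k) = 1/(4*k) (W(k) = 1/(k + k*3) = 1/(k + 3*k) = 1/(4*k))
W(K(2, 6)) + 151*108 = (¼)/2 + 151*108 = (¼)*(½) + 16308 = ⅛ + 16308 = 130465/8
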